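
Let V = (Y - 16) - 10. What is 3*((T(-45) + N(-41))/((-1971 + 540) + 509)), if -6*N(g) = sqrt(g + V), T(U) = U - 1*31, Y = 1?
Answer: 114/461 + I*sqrt(66)/1844 ≈ 0.24729 + 0.0044057*I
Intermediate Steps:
T(U) = -31 + U (T(U) = U - 31 = -31 + U)
V = -25 (V = (1 - 16) - 10 = -15 - 10 = -25)
N(g) = -sqrt(-25 + g)/6 (N(g) = -sqrt(g - 25)/6 = -sqrt(-25 + g)/6)
3*((T(-45) + N(-41))/((-1971 + 540) + 509)) = 3*(((-31 - 45) - sqrt(-25 - 41)/6)/((-1971 + 540) + 509)) = 3*((-76 - I*sqrt(66)/6)/(-1431 + 509)) = 3*((-76 - I*sqrt(66)/6)/(-922)) = 3*((-76 - I*sqrt(66)/6)*(-1/922)) = 3*(38/461 + I*sqrt(66)/5532) = 114/461 + I*sqrt(66)/1844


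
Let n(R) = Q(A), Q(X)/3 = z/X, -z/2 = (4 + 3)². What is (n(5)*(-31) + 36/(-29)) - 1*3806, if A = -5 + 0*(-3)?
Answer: -816356/145 ≈ -5630.0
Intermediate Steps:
z = -98 (z = -2*(4 + 3)² = -2*7² = -2*49 = -98)
A = -5 (A = -5 + 0 = -5)
Q(X) = -294/X (Q(X) = 3*(-98/X) = -294/X)
n(R) = 294/5 (n(R) = -294/(-5) = -294*(-⅕) = 294/5)
(n(5)*(-31) + 36/(-29)) - 1*3806 = ((294/5)*(-31) + 36/(-29)) - 1*3806 = (-9114/5 + 36*(-1/29)) - 3806 = (-9114/5 - 36/29) - 3806 = -264486/145 - 3806 = -816356/145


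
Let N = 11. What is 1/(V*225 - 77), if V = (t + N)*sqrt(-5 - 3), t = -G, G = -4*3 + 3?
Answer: -77/162005929 - 9000*I*sqrt(2)/162005929 ≈ -4.7529e-7 - 7.8565e-5*I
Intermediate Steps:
G = -9 (G = -12 + 3 = -9)
t = 9 (t = -1*(-9) = 9)
V = 40*I*sqrt(2) (V = (9 + 11)*sqrt(-5 - 3) = 20*sqrt(-8) = 20*(2*I*sqrt(2)) = 40*I*sqrt(2) ≈ 56.569*I)
1/(V*225 - 77) = 1/((40*I*sqrt(2))*225 - 77) = 1/(9000*I*sqrt(2) - 77) = 1/(-77 + 9000*I*sqrt(2))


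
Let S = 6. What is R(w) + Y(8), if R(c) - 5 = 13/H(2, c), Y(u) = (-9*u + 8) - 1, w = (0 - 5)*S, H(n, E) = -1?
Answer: -73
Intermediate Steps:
w = -30 (w = (0 - 5)*6 = -5*6 = -30)
Y(u) = 7 - 9*u (Y(u) = (8 - 9*u) - 1 = 7 - 9*u)
R(c) = -8 (R(c) = 5 + 13/(-1) = 5 + 13*(-1) = 5 - 13 = -8)
R(w) + Y(8) = -8 + (7 - 9*8) = -8 + (7 - 72) = -8 - 65 = -73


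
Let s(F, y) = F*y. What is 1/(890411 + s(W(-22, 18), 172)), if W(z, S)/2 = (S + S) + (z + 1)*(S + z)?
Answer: 1/931691 ≈ 1.0733e-6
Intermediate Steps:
W(z, S) = 4*S + 2*(1 + z)*(S + z) (W(z, S) = 2*((S + S) + (z + 1)*(S + z)) = 2*(2*S + (1 + z)*(S + z)) = 4*S + 2*(1 + z)*(S + z))
1/(890411 + s(W(-22, 18), 172)) = 1/(890411 + (2*(-22) + 2*(-22)² + 6*18 + 2*18*(-22))*172) = 1/(890411 + (-44 + 2*484 + 108 - 792)*172) = 1/(890411 + (-44 + 968 + 108 - 792)*172) = 1/(890411 + 240*172) = 1/(890411 + 41280) = 1/931691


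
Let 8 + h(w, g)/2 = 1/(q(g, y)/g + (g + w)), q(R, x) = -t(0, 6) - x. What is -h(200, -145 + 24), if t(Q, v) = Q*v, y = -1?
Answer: 76343/4779 ≈ 15.975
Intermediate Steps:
q(R, x) = -x (q(R, x) = -0*6 - x = -1*0 - x = 0 - x = -x)
h(w, g) = -16 + 2/(g + w + 1/g) (h(w, g) = -16 + 2/((-1*(-1))/g + (g + w)) = -16 + 2/(1/g + (g + w)) = -16 + 2/(g + w + 1/g))
-h(200, -145 + 24) = -2*(-8 + (-145 + 24) - 8*(-145 + 24)² - 8*(-145 + 24)*200)/(1 + (-145 + 24)² + (-145 + 24)*200) = -2*(-8 - 121 - 8*(-121)² - 8*(-121)*200)/(1 + (-121)² - 121*200) = -2*(-8 - 121 - 8*14641 + 193600)/(1 + 14641 - 24200) = -2*(-8 - 121 - 117128 + 193600)/(-9558) = -2*(-1)*76343/9558 = -1*(-76343/4779) = 76343/4779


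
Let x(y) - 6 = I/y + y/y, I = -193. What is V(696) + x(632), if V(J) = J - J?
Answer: 4231/632 ≈ 6.6946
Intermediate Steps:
x(y) = 7 - 193/y (x(y) = 6 + (-193/y + y/y) = 6 + (-193/y + 1) = 6 + (1 - 193/y) = 7 - 193/y)
V(J) = 0
V(696) + x(632) = 0 + (7 - 193/632) = 0 + 4231/632 = 4231/632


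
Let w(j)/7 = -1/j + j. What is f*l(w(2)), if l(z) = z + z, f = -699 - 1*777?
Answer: -30996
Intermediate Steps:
w(j) = -7/j + 7*j (w(j) = 7*(-1/j + j) = 7*(j - 1/j) = -7/j + 7*j)
f = -1476 (f = -699 - 777 = -1476)
l(z) = 2*z
f*l(w(2)) = -2952*(-7/2 + 7*2) = -2952*(-7*½ + 14) = -2952*(-7/2 + 14) = -2952*21/2 = -1476*21 = -30996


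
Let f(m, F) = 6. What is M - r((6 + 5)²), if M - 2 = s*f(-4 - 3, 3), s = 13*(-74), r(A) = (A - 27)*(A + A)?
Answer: -28518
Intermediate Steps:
r(A) = 2*A*(-27 + A) (r(A) = (-27 + A)*(2*A) = 2*A*(-27 + A))
s = -962
M = -5770 (M = 2 - 962*6 = 2 - 5772 = -5770)
M - r((6 + 5)²) = -5770 - 2*(6 + 5)²*(-27 + (6 + 5)²) = -5770 - 2*11²*(-27 + 11²) = -5770 - 2*121*(-27 + 121) = -5770 - 2*121*94 = -5770 - 1*22748 = -5770 - 22748 = -28518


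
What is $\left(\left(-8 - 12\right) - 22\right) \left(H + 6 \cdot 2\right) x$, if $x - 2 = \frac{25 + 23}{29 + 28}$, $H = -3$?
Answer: $- \frac{20412}{19} \approx -1074.3$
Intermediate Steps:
$x = \frac{54}{19}$ ($x = 2 + \frac{25 + 23}{29 + 28} = 2 + \frac{48}{57} = 2 + 48 \cdot \frac{1}{57} = 2 + \frac{16}{19} = \frac{54}{19} \approx 2.8421$)
$\left(\left(-8 - 12\right) - 22\right) \left(H + 6 \cdot 2\right) x = \left(\left(-8 - 12\right) - 22\right) \left(-3 + 6 \cdot 2\right) \frac{54}{19} = \left(-20 - 22\right) \left(-3 + 12\right) \frac{54}{19} = \left(-42\right) 9 \cdot \frac{54}{19} = \left(-378\right) \frac{54}{19} = - \frac{20412}{19}$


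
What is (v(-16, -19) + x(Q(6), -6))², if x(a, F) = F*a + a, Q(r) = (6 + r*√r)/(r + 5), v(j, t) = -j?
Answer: 26716/121 - 8760*√6/121 ≈ 43.458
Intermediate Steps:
Q(r) = (6 + r^(3/2))/(5 + r)
x(a, F) = a + F*a
(v(-16, -19) + x(Q(6), -6))² = (-1*(-16) + ((6 + 6^(3/2))/(5 + 6))*(1 - 6))² = (16 + ((6 + 6*√6)/11)*(-5))² = (16 + (6/11 + 6*√6/11)*(-5))² = (16 + (-30/11 - 30*√6/11))² = (146/11 - 30*√6/11)²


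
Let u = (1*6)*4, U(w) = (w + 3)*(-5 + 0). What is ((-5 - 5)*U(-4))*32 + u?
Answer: -1576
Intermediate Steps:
U(w) = -15 - 5*w (U(w) = (3 + w)*(-5) = -15 - 5*w)
u = 24 (u = 6*4 = 24)
((-5 - 5)*U(-4))*32 + u = ((-5 - 5)*(-15 - 5*(-4)))*32 + 24 = -10*(-15 + 20)*32 + 24 = -10*5*32 + 24 = -50*32 + 24 = -1600 + 24 = -1576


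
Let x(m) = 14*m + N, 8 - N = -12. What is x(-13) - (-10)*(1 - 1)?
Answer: -162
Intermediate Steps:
N = 20 (N = 8 - 1*(-12) = 8 + 12 = 20)
x(m) = 20 + 14*m (x(m) = 14*m + 20 = 20 + 14*m)
x(-13) - (-10)*(1 - 1) = (20 + 14*(-13)) - (-10)*(1 - 1) = (20 - 182) - (-10)*0 = -162 - 1*0 = -162 + 0 = -162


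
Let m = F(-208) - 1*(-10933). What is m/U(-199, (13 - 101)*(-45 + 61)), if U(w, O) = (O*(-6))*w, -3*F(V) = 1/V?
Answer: -6822193/1049038848 ≈ -0.0065033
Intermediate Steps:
F(V) = -1/(3*V)
m = 6822193/624 (m = -⅓/(-208) - 1*(-10933) = -⅓*(-1/208) + 10933 = 1/624 + 10933 = 6822193/624 ≈ 10933.)
U(w, O) = -6*O*w (U(w, O) = (-6*O)*w = -6*O*w)
m/U(-199, (13 - 101)*(-45 + 61)) = 6822193/(624*((-6*(13 - 101)*(-45 + 61)*(-199)))) = 6822193/(624*((-6*(-88*16)*(-199)))) = 6822193/(624*((-6*(-1408)*(-199)))) = (6822193/624)/(-1681152) = (6822193/624)*(-1/1681152) = -6822193/1049038848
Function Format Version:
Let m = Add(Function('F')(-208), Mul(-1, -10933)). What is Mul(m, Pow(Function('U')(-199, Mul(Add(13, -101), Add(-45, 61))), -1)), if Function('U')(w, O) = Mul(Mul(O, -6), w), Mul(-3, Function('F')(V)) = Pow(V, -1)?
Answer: Rational(-6822193, 1049038848) ≈ -0.0065033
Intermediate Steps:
Function('F')(V) = Mul(Rational(-1, 3), Pow(V, -1))
m = Rational(6822193, 624) (m = Add(Mul(Rational(-1, 3), Pow(-208, -1)), Mul(-1, -10933)) = Add(Mul(Rational(-1, 3), Rational(-1, 208)), 10933) = Add(Rational(1, 624), 10933) = Rational(6822193, 624) ≈ 10933.)
Function('U')(w, O) = Mul(-6, O, w) (Function('U')(w, O) = Mul(Mul(-6, O), w) = Mul(-6, O, w))
Mul(m, Pow(Function('U')(-199, Mul(Add(13, -101), Add(-45, 61))), -1)) = Mul(Rational(6822193, 624), Pow(Mul(-6, Mul(Add(13, -101), Add(-45, 61)), -199), -1)) = Mul(Rational(6822193, 624), Pow(Mul(-6, Mul(-88, 16), -199), -1)) = Mul(Rational(6822193, 624), Pow(Mul(-6, -1408, -199), -1)) = Mul(Rational(6822193, 624), Pow(-1681152, -1)) = Mul(Rational(6822193, 624), Rational(-1, 1681152)) = Rational(-6822193, 1049038848)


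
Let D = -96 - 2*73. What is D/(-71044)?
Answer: 121/35522 ≈ 0.0034063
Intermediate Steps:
D = -242 (D = -96 - 146 = -242)
D/(-71044) = -242/(-71044) = -242*(-1/71044) = 121/35522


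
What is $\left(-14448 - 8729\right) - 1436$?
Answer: $-24613$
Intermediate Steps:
$\left(-14448 - 8729\right) - 1436 = -23177 - 1436 = -24613$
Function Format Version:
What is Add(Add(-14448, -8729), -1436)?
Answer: -24613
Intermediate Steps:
Add(Add(-14448, -8729), -1436) = Add(-23177, -1436) = -24613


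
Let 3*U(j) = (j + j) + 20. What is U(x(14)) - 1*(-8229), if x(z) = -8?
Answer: 24691/3 ≈ 8230.3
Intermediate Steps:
U(j) = 20/3 + 2*j/3 (U(j) = ((j + j) + 20)/3 = (2*j + 20)/3 = (20 + 2*j)/3 = 20/3 + 2*j/3)
U(x(14)) - 1*(-8229) = (20/3 + (2/3)*(-8)) - 1*(-8229) = (20/3 - 16/3) + 8229 = 4/3 + 8229 = 24691/3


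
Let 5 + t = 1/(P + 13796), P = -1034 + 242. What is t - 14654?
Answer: -190625635/13004 ≈ -14659.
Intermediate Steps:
P = -792
t = -65019/13004 (t = -5 + 1/(-792 + 13796) = -5 + 1/13004 = -65019/13004 ≈ -4.9999)
t - 14654 = -65019/13004 - 14654 = -190625635/13004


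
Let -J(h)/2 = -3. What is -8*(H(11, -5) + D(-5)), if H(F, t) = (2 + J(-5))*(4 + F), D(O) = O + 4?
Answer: -952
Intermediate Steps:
D(O) = 4 + O
J(h) = 6 (J(h) = -2*(-3) = 6)
H(F, t) = 32 + 8*F (H(F, t) = (2 + 6)*(4 + F) = 8*(4 + F) = 32 + 8*F)
-8*(H(11, -5) + D(-5)) = -8*((32 + 8*11) + (4 - 5)) = -8*((32 + 88) - 1) = -8*(120 - 1) = -8*119 = -952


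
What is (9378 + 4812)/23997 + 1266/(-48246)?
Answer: 36346141/64319959 ≈ 0.56508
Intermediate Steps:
(9378 + 4812)/23997 + 1266/(-48246) = 14190*(1/23997) + 1266*(-1/48246) = 4730/7999 - 211/8041 = 36346141/64319959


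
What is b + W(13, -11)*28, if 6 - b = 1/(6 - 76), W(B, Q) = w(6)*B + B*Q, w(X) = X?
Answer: -126979/70 ≈ -1814.0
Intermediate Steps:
W(B, Q) = 6*B + B*Q
b = 421/70 (b = 6 - 1/(6 - 76) = 6 - 1/(-70) = 6 - 1*(-1/70) = 6 + 1/70 = 421/70 ≈ 6.0143)
b + W(13, -11)*28 = 421/70 + (13*(6 - 11))*28 = 421/70 + (13*(-5))*28 = 421/70 - 65*28 = 421/70 - 1820 = -126979/70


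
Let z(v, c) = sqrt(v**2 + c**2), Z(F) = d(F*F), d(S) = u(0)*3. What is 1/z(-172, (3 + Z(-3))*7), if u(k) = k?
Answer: sqrt(1201)/6005 ≈ 0.0057711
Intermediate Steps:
d(S) = 0 (d(S) = 0*3 = 0)
Z(F) = 0
z(v, c) = sqrt(c**2 + v**2)
1/z(-172, (3 + Z(-3))*7) = 1/(sqrt(((3 + 0)*7)**2 + (-172)**2)) = 1/(sqrt((3*7)**2 + 29584)) = 1/(sqrt(21**2 + 29584)) = 1/(sqrt(441 + 29584)) = 1/(sqrt(30025)) = 1/(5*sqrt(1201)) = sqrt(1201)/6005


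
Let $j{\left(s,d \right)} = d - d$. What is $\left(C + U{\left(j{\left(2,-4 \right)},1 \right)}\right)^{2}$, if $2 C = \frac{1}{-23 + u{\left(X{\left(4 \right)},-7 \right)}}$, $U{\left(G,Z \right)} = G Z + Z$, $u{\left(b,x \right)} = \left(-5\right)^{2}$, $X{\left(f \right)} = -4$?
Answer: $\frac{25}{16} \approx 1.5625$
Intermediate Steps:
$j{\left(s,d \right)} = 0$
$u{\left(b,x \right)} = 25$
$U{\left(G,Z \right)} = Z + G Z$
$C = \frac{1}{4}$ ($C = \frac{1}{2 \left(-23 + 25\right)} = \frac{1}{2 \cdot 2} = \frac{1}{2} \cdot \frac{1}{2} = \frac{1}{4} \approx 0.25$)
$\left(C + U{\left(j{\left(2,-4 \right)},1 \right)}\right)^{2} = \left(\frac{1}{4} + 1 \left(1 + 0\right)\right)^{2} = \left(\frac{1}{4} + 1 \cdot 1\right)^{2} = \left(\frac{1}{4} + 1\right)^{2} = \left(\frac{5}{4}\right)^{2} = \frac{25}{16}$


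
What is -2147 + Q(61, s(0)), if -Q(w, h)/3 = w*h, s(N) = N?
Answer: -2147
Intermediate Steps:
Q(w, h) = -3*h*w (Q(w, h) = -3*w*h = -3*h*w)
-2147 + Q(61, s(0)) = -2147 - 3*0*61 = -2147 + 0 = -2147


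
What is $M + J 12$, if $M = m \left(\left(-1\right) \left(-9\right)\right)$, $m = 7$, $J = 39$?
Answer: $531$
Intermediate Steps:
$M = 63$ ($M = 7 \left(\left(-1\right) \left(-9\right)\right) = 7 \cdot 9 = 63$)
$M + J 12 = 63 + 39 \cdot 12 = 63 + 468 = 531$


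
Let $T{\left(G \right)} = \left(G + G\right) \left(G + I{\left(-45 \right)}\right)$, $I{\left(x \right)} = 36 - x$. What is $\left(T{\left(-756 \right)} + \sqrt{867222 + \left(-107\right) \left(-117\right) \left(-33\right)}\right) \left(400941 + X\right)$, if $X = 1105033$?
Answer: $1536997064400 + 4517922 \sqrt{50455} \approx 1.538 \cdot 10^{12}$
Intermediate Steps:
$T{\left(G \right)} = 2 G \left(81 + G\right)$ ($T{\left(G \right)} = \left(G + G\right) \left(G + \left(36 - -45\right)\right) = 2 G \left(G + \left(36 + 45\right)\right) = 2 G \left(G + 81\right) = 2 G \left(81 + G\right)$)
$\left(T{\left(-756 \right)} + \sqrt{867222 + \left(-107\right) \left(-117\right) \left(-33\right)}\right) \left(400941 + X\right) = \left(2 \left(-756\right) \left(81 - 756\right) + \sqrt{867222 + \left(-107\right) \left(-117\right) \left(-33\right)}\right) \left(400941 + 1105033\right) = \left(2 \left(-756\right) \left(-675\right) + \sqrt{867222 + 12519 \left(-33\right)}\right) 1505974 = \left(1020600 + \sqrt{867222 - 413127}\right) 1505974 = \left(1020600 + \sqrt{454095}\right) 1505974 = \left(1020600 + 3 \sqrt{50455}\right) 1505974 = 1536997064400 + 4517922 \sqrt{50455}$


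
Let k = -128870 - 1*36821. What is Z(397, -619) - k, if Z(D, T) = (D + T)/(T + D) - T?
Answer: 166311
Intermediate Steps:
k = -165691 (k = -128870 - 36821 = -165691)
Z(D, T) = 1 - T (Z(D, T) = (D + T)/(D + T) - T = 1 - T)
Z(397, -619) - k = (1 - 1*(-619)) - 1*(-165691) = (1 + 619) + 165691 = 620 + 165691 = 166311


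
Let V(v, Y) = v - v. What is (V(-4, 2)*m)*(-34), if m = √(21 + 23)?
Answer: 0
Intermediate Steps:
m = 2*√11 (m = √44 = 2*√11 ≈ 6.6332)
V(v, Y) = 0
(V(-4, 2)*m)*(-34) = (0*(2*√11))*(-34) = 0*(-34) = 0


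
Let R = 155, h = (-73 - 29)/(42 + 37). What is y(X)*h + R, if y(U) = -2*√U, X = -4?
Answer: 155 + 408*I/79 ≈ 155.0 + 5.1646*I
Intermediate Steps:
h = -102/79 ≈ -1.2911
y(X)*h + R = -4*I*(-102/79) + 155 = 408*I/79 + 155 = 155 + 408*I/79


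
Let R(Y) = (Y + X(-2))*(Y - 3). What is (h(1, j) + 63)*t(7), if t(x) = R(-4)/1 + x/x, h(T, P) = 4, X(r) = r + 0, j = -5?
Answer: 2881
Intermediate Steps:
X(r) = r
R(Y) = (-3 + Y)*(-2 + Y) (R(Y) = (Y - 2)*(Y - 3) = (-2 + Y)*(-3 + Y) = (-3 + Y)*(-2 + Y))
t(x) = 43 (t(x) = (6 + (-4)**2 - 5*(-4))/1 + x/x = (6 + 16 + 20)*1 + 1 = 42*1 + 1 = 42 + 1 = 43)
(h(1, j) + 63)*t(7) = (4 + 63)*43 = 67*43 = 2881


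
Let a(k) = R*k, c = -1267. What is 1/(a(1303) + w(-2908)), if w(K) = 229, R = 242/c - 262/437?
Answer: -553679/443541033 ≈ -0.0012483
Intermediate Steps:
R = -437708/553679 (R = 242/(-1267) - 262/437 = 242*(-1/1267) - 262*1/437 = -242/1267 - 262/437 = -437708/553679 ≈ -0.79054)
a(k) = -437708*k/553679
1/(a(1303) + w(-2908)) = 1/(-437708/553679*1303 + 229) = 1/(-570333524/553679 + 229) = 1/(-443541033/553679) = -553679/443541033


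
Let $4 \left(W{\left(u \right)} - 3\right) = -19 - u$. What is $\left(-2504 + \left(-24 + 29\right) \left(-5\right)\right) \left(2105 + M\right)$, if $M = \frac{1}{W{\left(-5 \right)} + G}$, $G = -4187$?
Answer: $- \frac{44584684317}{8375} \approx -5.3235 \cdot 10^{6}$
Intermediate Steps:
$W{\left(u \right)} = - \frac{7}{4} - \frac{u}{4}$ ($W{\left(u \right)} = 3 + \frac{-19 - u}{4} = 3 - \left(\frac{19}{4} + \frac{u}{4}\right) = - \frac{7}{4} - \frac{u}{4}$)
$M = - \frac{2}{8375}$ ($M = \frac{1}{\left(- \frac{7}{4} - - \frac{5}{4}\right) - 4187} = \frac{1}{\left(- \frac{7}{4} + \frac{5}{4}\right) - 4187} = \frac{1}{- \frac{1}{2} - 4187} = \frac{1}{- \frac{8375}{2}} = - \frac{2}{8375} \approx -0.00023881$)
$\left(-2504 + \left(-24 + 29\right) \left(-5\right)\right) \left(2105 + M\right) = \left(-2504 + \left(-24 + 29\right) \left(-5\right)\right) \left(2105 - \frac{2}{8375}\right) = \left(-2504 + 5 \left(-5\right)\right) \frac{17629373}{8375} = \left(-2504 - 25\right) \frac{17629373}{8375} = \left(-2529\right) \frac{17629373}{8375} = - \frac{44584684317}{8375}$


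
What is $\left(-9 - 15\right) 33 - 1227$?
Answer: $-2019$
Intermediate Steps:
$\left(-9 - 15\right) 33 - 1227 = \left(-24\right) 33 - 1227 = -792 - 1227 = -2019$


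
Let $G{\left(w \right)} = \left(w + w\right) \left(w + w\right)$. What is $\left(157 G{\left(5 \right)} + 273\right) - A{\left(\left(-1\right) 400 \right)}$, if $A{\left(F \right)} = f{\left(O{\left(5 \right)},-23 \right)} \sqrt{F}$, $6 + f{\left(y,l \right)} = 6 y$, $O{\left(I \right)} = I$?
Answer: $15973 - 480 i \approx 15973.0 - 480.0 i$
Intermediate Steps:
$f{\left(y,l \right)} = -6 + 6 y$
$G{\left(w \right)} = 4 w^{2}$ ($G{\left(w \right)} = 2 w 2 w = 4 w^{2}$)
$A{\left(F \right)} = 24 \sqrt{F}$ ($A{\left(F \right)} = \left(-6 + 6 \cdot 5\right) \sqrt{F} = \left(-6 + 30\right) \sqrt{F} = 24 \sqrt{F}$)
$\left(157 G{\left(5 \right)} + 273\right) - A{\left(\left(-1\right) 400 \right)} = \left(157 \cdot 4 \cdot 5^{2} + 273\right) - 24 \sqrt{\left(-1\right) 400} = \left(157 \cdot 4 \cdot 25 + 273\right) - 24 \sqrt{-400} = \left(157 \cdot 100 + 273\right) - 24 \cdot 20 i = \left(15700 + 273\right) - 480 i = 15973 - 480 i$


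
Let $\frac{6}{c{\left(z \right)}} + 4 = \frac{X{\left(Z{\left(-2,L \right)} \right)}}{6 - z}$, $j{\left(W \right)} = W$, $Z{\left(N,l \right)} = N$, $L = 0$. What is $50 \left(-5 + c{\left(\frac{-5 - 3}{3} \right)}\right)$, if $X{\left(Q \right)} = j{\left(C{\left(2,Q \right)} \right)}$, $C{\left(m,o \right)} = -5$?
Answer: $- \frac{37550}{119} \approx -315.55$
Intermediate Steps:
$X{\left(Q \right)} = -5$
$c{\left(z \right)} = \frac{6}{-4 - \frac{5}{6 - z}}$
$50 \left(-5 + c{\left(\frac{-5 - 3}{3} \right)}\right) = 50 \left(-5 + \frac{6 \left(6 - \frac{-5 - 3}{3}\right)}{-29 + 4 \frac{-5 - 3}{3}}\right) = 50 \left(-5 + \frac{6 \left(6 - \left(-8\right) \frac{1}{3}\right)}{-29 + 4 \left(\left(-8\right) \frac{1}{3}\right)}\right) = 50 \left(-5 + \frac{6 \left(6 - - \frac{8}{3}\right)}{-29 + 4 \left(- \frac{8}{3}\right)}\right) = 50 \left(-5 + \frac{6 \left(6 + \frac{8}{3}\right)}{-29 - \frac{32}{3}}\right) = 50 \left(-5 + 6 \frac{1}{- \frac{119}{3}} \cdot \frac{26}{3}\right) = 50 \left(-5 + 6 \left(- \frac{3}{119}\right) \frac{26}{3}\right) = 50 \left(-5 - \frac{156}{119}\right) = 50 \left(- \frac{751}{119}\right) = - \frac{37550}{119}$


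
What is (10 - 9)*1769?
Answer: 1769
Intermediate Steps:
(10 - 9)*1769 = 1*1769 = 1769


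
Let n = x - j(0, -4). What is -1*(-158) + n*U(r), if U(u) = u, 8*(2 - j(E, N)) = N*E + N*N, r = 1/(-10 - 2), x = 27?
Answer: 623/4 ≈ 155.75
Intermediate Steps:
r = -1/12 (r = 1/(-12) = -1/12 ≈ -0.083333)
j(E, N) = 2 - N**2/8 - E*N/8 (j(E, N) = 2 - (N*E + N*N)/8 = 2 - (E*N + N**2)/8 = 2 - (N**2 + E*N)/8 = 2 + (-N**2/8 - E*N/8) = 2 - N**2/8 - E*N/8)
n = 27 (n = 27 - (2 - 1/8*(-4)**2 - 1/8*0*(-4)) = 27 - (2 - 1/8*16 + 0) = 27 - (2 - 2 + 0) = 27 - 1*0 = 27 + 0 = 27)
-1*(-158) + n*U(r) = -1*(-158) + 27*(-1/12) = 158 - 9/4 = 623/4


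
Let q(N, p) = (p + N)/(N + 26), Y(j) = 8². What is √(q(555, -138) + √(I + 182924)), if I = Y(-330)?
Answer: √(242277 + 2025366*√5083)/581 ≈ 20.700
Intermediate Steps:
Y(j) = 64
q(N, p) = (N + p)/(26 + N)
I = 64
√(q(555, -138) + √(I + 182924)) = √((555 - 138)/(26 + 555) + √(64 + 182924)) = √(417/581 + √182988) = √((1/581)*417 + 6*√5083) = √(417/581 + 6*√5083)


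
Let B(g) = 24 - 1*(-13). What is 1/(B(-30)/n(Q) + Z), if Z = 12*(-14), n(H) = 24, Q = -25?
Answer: -24/3995 ≈ -0.0060075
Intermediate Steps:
B(g) = 37 (B(g) = 24 + 13 = 37)
Z = -168
1/(B(-30)/n(Q) + Z) = 1/(37/24 - 168) = 1/(-3995/24) = -24/3995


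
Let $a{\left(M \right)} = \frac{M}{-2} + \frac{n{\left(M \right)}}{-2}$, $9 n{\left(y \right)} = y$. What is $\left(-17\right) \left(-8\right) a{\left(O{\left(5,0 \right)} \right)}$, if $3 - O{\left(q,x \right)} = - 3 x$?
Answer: $- \frac{680}{3} \approx -226.67$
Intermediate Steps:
$n{\left(y \right)} = \frac{y}{9}$
$O{\left(q,x \right)} = 3 + 3 x$ ($O{\left(q,x \right)} = 3 - - 3 x = 3 + 3 x$)
$a{\left(M \right)} = - \frac{5 M}{9}$ ($a{\left(M \right)} = \frac{M}{-2} + \frac{\frac{1}{9} M}{-2} = M \left(- \frac{1}{2}\right) + \frac{M}{9} \left(- \frac{1}{2}\right) = - \frac{M}{2} - \frac{M}{18} = - \frac{5 M}{9}$)
$\left(-17\right) \left(-8\right) a{\left(O{\left(5,0 \right)} \right)} = \left(-17\right) \left(-8\right) \left(- \frac{5 \left(3 + 3 \cdot 0\right)}{9}\right) = 136 \left(- \frac{5 \left(3 + 0\right)}{9}\right) = 136 \left(\left(- \frac{5}{9}\right) 3\right) = 136 \left(- \frac{5}{3}\right) = - \frac{680}{3}$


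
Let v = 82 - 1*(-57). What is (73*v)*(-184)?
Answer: -1867048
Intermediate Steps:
v = 139 (v = 82 + 57 = 139)
(73*v)*(-184) = (73*139)*(-184) = 10147*(-184) = -1867048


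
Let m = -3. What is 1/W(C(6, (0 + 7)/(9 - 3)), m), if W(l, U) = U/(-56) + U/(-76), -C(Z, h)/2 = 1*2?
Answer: 1064/99 ≈ 10.747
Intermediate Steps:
C(Z, h) = -4 (C(Z, h) = -2*2 = -4)
W(l, U) = -33*U/1064 (W(l, U) = U*(-1/56) + U*(-1/76) = -U/56 - U/76 = -33*U/1064)
1/W(C(6, (0 + 7)/(9 - 3)), m) = 1/(-33/1064*(-3)) = 1/(99/1064) = 1064/99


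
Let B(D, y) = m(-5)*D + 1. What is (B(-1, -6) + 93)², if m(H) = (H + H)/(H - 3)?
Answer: 137641/16 ≈ 8602.6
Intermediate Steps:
m(H) = 2*H/(-3 + H) (m(H) = (2*H)/(-3 + H) = 2*H/(-3 + H))
B(D, y) = 1 + 5*D/4 (B(D, y) = (2*(-5)/(-3 - 5))*D + 1 = (2*(-5)/(-8))*D + 1 = (2*(-5)*(-⅛))*D + 1 = 5*D/4 + 1 = 1 + 5*D/4)
(B(-1, -6) + 93)² = ((1 + (5/4)*(-1)) + 93)² = ((1 - 5/4) + 93)² = (-¼ + 93)² = (371/4)² = 137641/16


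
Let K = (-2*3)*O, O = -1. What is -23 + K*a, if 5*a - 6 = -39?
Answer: -313/5 ≈ -62.600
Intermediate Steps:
a = -33/5 (a = 6/5 + (⅕)*(-39) = 6/5 - 39/5 = -33/5 ≈ -6.6000)
K = 6 (K = -2*3*(-1) = -6*(-1) = 6)
-23 + K*a = -23 + 6*(-33/5) = -23 - 198/5 = -313/5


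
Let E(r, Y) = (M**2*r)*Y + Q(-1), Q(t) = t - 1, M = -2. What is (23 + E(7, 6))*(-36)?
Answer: -6804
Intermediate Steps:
Q(t) = -1 + t
E(r, Y) = -2 + 4*Y*r (E(r, Y) = ((-2)**2*r)*Y + (-1 - 1) = (4*r)*Y - 2 = 4*Y*r - 2 = -2 + 4*Y*r)
(23 + E(7, 6))*(-36) = (23 + (-2 + 4*6*7))*(-36) = (23 + (-2 + 168))*(-36) = (23 + 166)*(-36) = 189*(-36) = -6804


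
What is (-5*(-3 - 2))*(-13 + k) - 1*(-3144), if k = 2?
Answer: 2869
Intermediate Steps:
(-5*(-3 - 2))*(-13 + k) - 1*(-3144) = (-5*(-3 - 2))*(-13 + 2) - 1*(-3144) = -5*(-5)*(-11) + 3144 = 25*(-11) + 3144 = -275 + 3144 = 2869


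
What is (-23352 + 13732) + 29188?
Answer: 19568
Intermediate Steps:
(-23352 + 13732) + 29188 = -9620 + 29188 = 19568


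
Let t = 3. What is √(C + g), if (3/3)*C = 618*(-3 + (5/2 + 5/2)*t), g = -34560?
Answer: 6*I*√754 ≈ 164.75*I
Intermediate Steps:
C = 7416 (C = 618*(-3 + (5/2 + 5/2)*3) = 618*(-3 + 5*3) = 618*(-3 + 15) = 618*12 = 7416)
√(C + g) = √(7416 - 34560) = √(-27144) = 6*I*√754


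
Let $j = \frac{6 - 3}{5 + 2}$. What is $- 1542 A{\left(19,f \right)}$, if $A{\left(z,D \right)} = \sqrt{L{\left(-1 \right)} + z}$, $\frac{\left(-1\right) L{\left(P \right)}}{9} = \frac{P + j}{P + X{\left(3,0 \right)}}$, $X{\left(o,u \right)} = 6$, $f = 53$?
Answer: $- \frac{1542 \sqrt{24535}}{35} \approx -6901.0$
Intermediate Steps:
$j = \frac{3}{7} \approx 0.42857$
$L{\left(P \right)} = - \frac{9 \left(\frac{3}{7} + P\right)}{6 + P}$ ($L{\left(P \right)} = - 9 \frac{P + \frac{3}{7}}{P + 6} = - 9 \frac{\frac{3}{7} + P}{6 + P} = - \frac{9 \left(\frac{3}{7} + P\right)}{6 + P}$)
$A{\left(z,D \right)} = \sqrt{\frac{36}{35} + z}$ ($A{\left(z,D \right)} = \sqrt{\frac{9 \left(-3 - -7\right)}{7 \left(6 - 1\right)} + z} = \sqrt{\frac{9 \left(-3 + 7\right)}{7 \cdot 5} + z} = \sqrt{\frac{9}{7} \cdot \frac{1}{5} \cdot 4 + z} = \sqrt{\frac{36}{35} + z}$)
$- 1542 A{\left(19,f \right)} = - 1542 \frac{\sqrt{1260 + 1225 \cdot 19}}{35} = - 1542 \frac{\sqrt{1260 + 23275}}{35} = - 1542 \frac{\sqrt{24535}}{35} = - \frac{1542 \sqrt{24535}}{35}$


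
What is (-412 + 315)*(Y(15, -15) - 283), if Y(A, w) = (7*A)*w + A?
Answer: 178771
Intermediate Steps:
Y(A, w) = A + 7*A*w (Y(A, w) = 7*A*w + A = A + 7*A*w)
(-412 + 315)*(Y(15, -15) - 283) = (-412 + 315)*(15*(1 + 7*(-15)) - 283) = -97*(15*(1 - 105) - 283) = -97*(15*(-104) - 283) = -97*(-1560 - 283) = -97*(-1843) = 178771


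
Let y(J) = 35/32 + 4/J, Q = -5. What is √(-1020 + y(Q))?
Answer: I*√1631530/40 ≈ 31.933*I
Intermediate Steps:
y(J) = 35/32 + 4/J (y(J) = 35*(1/32) + 4/J = 35/32 + 4/J)
√(-1020 + y(Q)) = √(-1020 + (35/32 + 4/(-5))) = √(-1020 + (35/32 + 4*(-⅕))) = √(-1020 + (35/32 - ⅘)) = √(-1020 + 47/160) = √(-163153/160) = I*√1631530/40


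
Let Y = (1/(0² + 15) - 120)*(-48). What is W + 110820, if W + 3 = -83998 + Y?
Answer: 162879/5 ≈ 32576.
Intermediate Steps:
Y = 28784/5 (Y = (1/(0 + 15) - 120)*(-48) = (1/15 - 120)*(-48) = -1799/15*(-48) = 28784/5 ≈ 5756.8)
W = -391221/5 (W = -3 + (-83998 + 28784/5) = -3 - 391206/5 = -391221/5 ≈ -78244.)
W + 110820 = -391221/5 + 110820 = 162879/5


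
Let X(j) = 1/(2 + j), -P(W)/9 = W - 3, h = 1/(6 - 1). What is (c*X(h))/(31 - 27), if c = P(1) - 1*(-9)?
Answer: 135/44 ≈ 3.0682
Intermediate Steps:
h = ⅕ (h = 1/5 = ⅕ ≈ 0.20000)
P(W) = 27 - 9*W (P(W) = -9*(W - 3) = -9*(-3 + W) = 27 - 9*W)
c = 27 (c = (27 - 9*1) - 1*(-9) = (27 - 9) + 9 = 18 + 9 = 27)
(c*X(h))/(31 - 27) = (27/(2 + ⅕))/(31 - 27) = (27/(11/5))/4 = (27*(5/11))*(¼) = (135/11)*(¼) = 135/44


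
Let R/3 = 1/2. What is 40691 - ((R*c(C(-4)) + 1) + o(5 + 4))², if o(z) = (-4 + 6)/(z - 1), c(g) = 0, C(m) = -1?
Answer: 651031/16 ≈ 40689.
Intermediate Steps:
o(z) = 2/(-1 + z)
R = 3/2 ≈ 1.5000
40691 - ((R*c(C(-4)) + 1) + o(5 + 4))² = 40691 - (((3/2)*0 + 1) + 2/(-1 + (5 + 4)))² = 40691 - ((0 + 1) + 2/(-1 + 9))² = 40691 - (1 + 2/8)² = 40691 - (1 + 2*(⅛))² = 40691 - (1 + ¼)² = 40691 - (5/4)² = 40691 - 1*25/16 = 40691 - 25/16 = 651031/16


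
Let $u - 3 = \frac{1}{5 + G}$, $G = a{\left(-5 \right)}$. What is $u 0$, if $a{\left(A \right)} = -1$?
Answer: $0$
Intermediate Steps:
$G = -1$
$u = \frac{13}{4}$ ($u = 3 + \frac{1}{5 - 1} = 3 + \frac{1}{4} = \frac{13}{4} \approx 3.25$)
$u 0 = \frac{13}{4} \cdot 0 = 0$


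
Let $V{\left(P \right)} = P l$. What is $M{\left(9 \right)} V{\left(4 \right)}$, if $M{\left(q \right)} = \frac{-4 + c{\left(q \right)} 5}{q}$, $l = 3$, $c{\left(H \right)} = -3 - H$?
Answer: $- \frac{256}{3} \approx -85.333$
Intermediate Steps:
$M{\left(q \right)} = \frac{-19 - 5 q}{q}$ ($M{\left(q \right)} = \frac{-4 + \left(-3 - q\right) 5}{q} = \frac{-4 - \left(15 + 5 q\right)}{q} = \frac{-19 - 5 q}{q}$)
$V{\left(P \right)} = 3 P$ ($V{\left(P \right)} = P 3 = 3 P$)
$M{\left(9 \right)} V{\left(4 \right)} = \left(-5 - \frac{19}{9}\right) 3 \cdot 4 = \left(-5 - \frac{19}{9}\right) 12 = \left(- \frac{64}{9}\right) 12 = - \frac{256}{3}$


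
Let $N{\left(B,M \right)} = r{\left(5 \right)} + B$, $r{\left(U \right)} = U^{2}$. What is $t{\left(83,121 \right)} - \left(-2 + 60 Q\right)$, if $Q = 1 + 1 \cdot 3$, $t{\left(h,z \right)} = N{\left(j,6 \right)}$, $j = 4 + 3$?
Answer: $-206$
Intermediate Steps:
$j = 7$
$N{\left(B,M \right)} = 25 + B$ ($N{\left(B,M \right)} = 5^{2} + B = 25 + B$)
$t{\left(h,z \right)} = 32$ ($t{\left(h,z \right)} = 25 + 7 = 32$)
$Q = 4$ ($Q = 1 + 3 = 4$)
$t{\left(83,121 \right)} - \left(-2 + 60 Q\right) = 32 + \left(\left(-60\right) 4 + 2\right) = 32 + \left(-240 + 2\right) = 32 - 238 = -206$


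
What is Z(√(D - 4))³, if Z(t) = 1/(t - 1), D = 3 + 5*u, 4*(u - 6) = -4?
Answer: 73/12167 + 54*√6/12167 ≈ 0.016871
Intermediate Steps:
u = 5 (u = 6 + (¼)*(-4) = 6 - 1 = 5)
D = 28 (D = 3 + 5*5 = 3 + 25 = 28)
Z(t) = 1/(-1 + t)
Z(√(D - 4))³ = (1/(-1 + √(28 - 4)))³ = (1/(-1 + √24))³ = (1/(-1 + 2*√6))³ = (-1 + 2*√6)⁻³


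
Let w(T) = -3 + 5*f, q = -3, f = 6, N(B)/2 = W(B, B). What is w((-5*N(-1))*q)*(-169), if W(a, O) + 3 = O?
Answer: -4563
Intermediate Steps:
W(a, O) = -3 + O
N(B) = -6 + 2*B (N(B) = 2*(-3 + B) = -6 + 2*B)
w(T) = 27 (w(T) = -3 + 5*6 = -3 + 30 = 27)
w((-5*N(-1))*q)*(-169) = 27*(-169) = -4563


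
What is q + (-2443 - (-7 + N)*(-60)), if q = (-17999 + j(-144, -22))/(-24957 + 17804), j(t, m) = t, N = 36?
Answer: -5010416/7153 ≈ -700.46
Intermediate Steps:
q = 18143/7153 (q = (-17999 - 144)/(-24957 + 17804) = -18143/(-7153) = -18143*(-1/7153) = 18143/7153 ≈ 2.5364)
q + (-2443 - (-7 + N)*(-60)) = 18143/7153 + (-2443 - (-7 + 36)*(-60)) = 18143/7153 + (-2443 - 29*(-60)) = 18143/7153 + (-2443 - 1*(-1740)) = 18143/7153 + (-2443 + 1740) = 18143/7153 - 703 = -5010416/7153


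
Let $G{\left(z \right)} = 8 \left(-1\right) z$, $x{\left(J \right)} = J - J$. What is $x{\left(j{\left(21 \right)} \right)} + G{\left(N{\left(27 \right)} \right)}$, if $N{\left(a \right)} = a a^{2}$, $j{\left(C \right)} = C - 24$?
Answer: $-157464$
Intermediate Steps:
$j{\left(C \right)} = -24 + C$
$x{\left(J \right)} = 0$
$N{\left(a \right)} = a^{3}$
$G{\left(z \right)} = - 8 z$
$x{\left(j{\left(21 \right)} \right)} + G{\left(N{\left(27 \right)} \right)} = 0 - 8 \cdot 27^{3} = 0 - 157464 = -157464$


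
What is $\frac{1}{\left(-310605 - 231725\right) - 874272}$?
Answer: $- \frac{1}{1416602} \approx -7.0591 \cdot 10^{-7}$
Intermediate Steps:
$\frac{1}{\left(-310605 - 231725\right) - 874272} = \frac{1}{-542330 - 874272} = \frac{1}{-1416602} = - \frac{1}{1416602}$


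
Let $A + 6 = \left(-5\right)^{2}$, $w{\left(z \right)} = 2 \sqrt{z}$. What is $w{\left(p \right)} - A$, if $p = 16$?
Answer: $-11$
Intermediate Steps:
$A = 19$ ($A = -6 + \left(-5\right)^{2} = -6 + 25 = 19$)
$w{\left(p \right)} - A = 2 \sqrt{16} - 19 = 2 \cdot 4 - 19 = 8 - 19 = -11$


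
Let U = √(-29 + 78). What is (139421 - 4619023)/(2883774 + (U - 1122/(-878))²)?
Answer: -1202386319/774062695 ≈ -1.5533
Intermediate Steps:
U = 7 (U = √49 = 7)
(139421 - 4619023)/(2883774 + (U - 1122/(-878))²) = (139421 - 4619023)/(2883774 + (7 - 1122/(-878))²) = -4479602/(2883774 + (7 - 1122*(-1/878))²) = -4479602/(2883774 + (7 + 561/439)²) = -4479602/(2883774 + (3634/439)²) = -4479602/(2883774 + 13205956/192721) = -4479602/555777015010/192721 = -4479602*192721/555777015010 = -1202386319/774062695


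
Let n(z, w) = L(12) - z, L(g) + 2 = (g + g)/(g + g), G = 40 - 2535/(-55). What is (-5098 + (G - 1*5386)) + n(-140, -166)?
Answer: -112848/11 ≈ -10259.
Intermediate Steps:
G = 947/11 (G = 40 - 2535*(-1)/55 = 40 - 65*(-39/55) = 40 + 507/11 = 947/11 ≈ 86.091)
L(g) = -1 (L(g) = -2 + (g + g)/(g + g) = -2 + (2*g)/((2*g)) = -2 + (2*g)*(1/(2*g)) = -2 + 1 = -1)
n(z, w) = -1 - z
(-5098 + (G - 1*5386)) + n(-140, -166) = (-5098 + (947/11 - 1*5386)) + (-1 - 1*(-140)) = (-5098 + (947/11 - 5386)) + (-1 + 140) = (-5098 - 58299/11) + 139 = -114377/11 + 139 = -112848/11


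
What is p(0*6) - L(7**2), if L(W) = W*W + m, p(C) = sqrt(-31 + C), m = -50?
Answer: -2351 + I*sqrt(31) ≈ -2351.0 + 5.5678*I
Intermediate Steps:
L(W) = -50 + W**2 (L(W) = W*W - 50 = W**2 - 50 = -50 + W**2)
p(0*6) - L(7**2) = sqrt(-31 + 0*6) - (-50 + (7**2)**2) = sqrt(-31 + 0) - (-50 + 49**2) = sqrt(-31) - (-50 + 2401) = I*sqrt(31) - 1*2351 = I*sqrt(31) - 2351 = -2351 + I*sqrt(31)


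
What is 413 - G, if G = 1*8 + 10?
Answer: 395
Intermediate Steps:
G = 18 (G = 8 + 10 = 18)
413 - G = 413 - 1*18 = 413 - 18 = 395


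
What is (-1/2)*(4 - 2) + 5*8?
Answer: 39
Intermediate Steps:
(-1/2)*(4 - 2) + 5*8 = -1*½*2 + 40 = -½*2 + 40 = -1 + 40 = 39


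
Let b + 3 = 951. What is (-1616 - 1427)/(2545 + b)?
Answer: -3043/3493 ≈ -0.87117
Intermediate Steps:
b = 948 (b = -3 + 951 = 948)
(-1616 - 1427)/(2545 + b) = (-1616 - 1427)/(2545 + 948) = -3043/3493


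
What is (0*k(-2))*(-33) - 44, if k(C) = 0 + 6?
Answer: -44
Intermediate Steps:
k(C) = 6
(0*k(-2))*(-33) - 44 = (0*6)*(-33) - 44 = 0*(-33) - 44 = 0 - 44 = -44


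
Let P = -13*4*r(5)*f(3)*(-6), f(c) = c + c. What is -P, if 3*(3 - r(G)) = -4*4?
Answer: -15600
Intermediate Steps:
r(G) = 25/3 (r(G) = 3 - (-4)*4/3 = 3 - ⅓*(-16) = 3 + 16/3 = 25/3)
f(c) = 2*c
P = 15600 (P = -13*4*(25/3)*2*3*(-6) = -1300*6/3*(-6) = -13*200*(-6) = -2600*(-6) = 15600)
-P = -1*15600 = -15600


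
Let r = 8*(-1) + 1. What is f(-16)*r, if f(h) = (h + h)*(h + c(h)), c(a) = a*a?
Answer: 53760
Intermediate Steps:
c(a) = a²
r = -7 (r = -8 + 1 = -7)
f(h) = 2*h*(h + h²) (f(h) = (h + h)*(h + h²) = (2*h)*(h + h²) = 2*h*(h + h²))
f(-16)*r = (2*(-16)²*(1 - 16))*(-7) = (2*256*(-15))*(-7) = -7680*(-7) = 53760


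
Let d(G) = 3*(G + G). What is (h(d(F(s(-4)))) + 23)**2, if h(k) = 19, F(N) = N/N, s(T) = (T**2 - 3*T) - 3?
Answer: 1764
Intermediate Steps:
s(T) = -3 + T**2 - 3*T
F(N) = 1
d(G) = 6*G (d(G) = 3*(2*G) = 6*G)
(h(d(F(s(-4)))) + 23)**2 = (19 + 23)**2 = 42**2 = 1764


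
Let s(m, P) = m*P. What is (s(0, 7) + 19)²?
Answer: 361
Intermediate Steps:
s(m, P) = P*m
(s(0, 7) + 19)² = (7*0 + 19)² = (0 + 19)² = 19² = 361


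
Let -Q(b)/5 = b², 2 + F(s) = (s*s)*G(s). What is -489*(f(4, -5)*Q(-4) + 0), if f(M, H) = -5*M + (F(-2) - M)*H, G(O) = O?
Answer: 1956000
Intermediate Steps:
F(s) = -2 + s³ (F(s) = -2 + (s*s)*s = -2 + s²*s = -2 + s³)
f(M, H) = -5*M + H*(-10 - M) (f(M, H) = -5*M + ((-2 + (-2)³) - M)*H = -5*M + ((-2 - 8) - M)*H = -5*M + (-10 - M)*H = -5*M + H*(-10 - M))
Q(b) = -5*b²
-489*(f(4, -5)*Q(-4) + 0) = -489*((-10*(-5) - 5*4 - 1*(-5)*4)*(-5*(-4)²) + 0) = -489*((50 - 20 + 20)*(-5*16) + 0) = -489*(50*(-80) + 0) = -489*(-4000 + 0) = -489*(-4000) = 1956000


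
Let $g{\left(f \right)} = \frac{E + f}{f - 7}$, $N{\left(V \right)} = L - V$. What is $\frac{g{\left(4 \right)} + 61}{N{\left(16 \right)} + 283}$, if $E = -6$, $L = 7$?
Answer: $\frac{185}{822} \approx 0.22506$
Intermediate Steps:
$N{\left(V \right)} = 7 - V$
$g{\left(f \right)} = \frac{-6 + f}{-7 + f}$ ($g{\left(f \right)} = \frac{-6 + f}{f - 7} = \frac{-6 + f}{-7 + f}$)
$\frac{g{\left(4 \right)} + 61}{N{\left(16 \right)} + 283} = \frac{\frac{-6 + 4}{-7 + 4} + 61}{\left(7 - 16\right) + 283} = \frac{\frac{1}{-3} \left(-2\right) + 61}{\left(7 - 16\right) + 283} = \frac{\left(- \frac{1}{3}\right) \left(-2\right) + 61}{-9 + 283} = \frac{\frac{2}{3} + 61}{274} = \frac{185}{3} \cdot \frac{1}{274} = \frac{185}{822}$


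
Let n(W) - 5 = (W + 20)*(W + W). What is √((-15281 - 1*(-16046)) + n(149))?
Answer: 2*√12783 ≈ 226.12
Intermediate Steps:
n(W) = 5 + 2*W*(20 + W) (n(W) = 5 + (W + 20)*(W + W) = 5 + (20 + W)*(2*W) = 5 + 2*W*(20 + W))
√((-15281 - 1*(-16046)) + n(149)) = √((-15281 - 1*(-16046)) + (5 + 2*149² + 40*149)) = √((-15281 + 16046) + (5 + 2*22201 + 5960)) = √(765 + (5 + 44402 + 5960)) = √(765 + 50367) = √51132 = 2*√12783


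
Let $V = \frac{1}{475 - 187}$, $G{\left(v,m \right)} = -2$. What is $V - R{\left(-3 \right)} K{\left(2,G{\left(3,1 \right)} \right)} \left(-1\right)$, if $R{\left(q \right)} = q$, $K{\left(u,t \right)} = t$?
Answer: $\frac{1729}{288} \approx 6.0035$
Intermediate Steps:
$V = \frac{1}{288} \approx 0.0034722$
$V - R{\left(-3 \right)} K{\left(2,G{\left(3,1 \right)} \right)} \left(-1\right) = \frac{1}{288} - \left(-3\right) \left(-2\right) \left(-1\right) = \frac{1}{288} - 6 \left(-1\right) = \frac{1}{288} - -6 = \frac{1}{288} + 6 = \frac{1729}{288}$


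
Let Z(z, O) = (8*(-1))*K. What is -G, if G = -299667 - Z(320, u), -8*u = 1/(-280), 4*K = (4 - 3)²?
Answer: 299665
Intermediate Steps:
K = ¼ (K = (4 - 3)²/4 = (¼)*1² = (¼)*1 = ¼ ≈ 0.25000)
u = 1/2240 (u = -⅛/(-280) = -⅛*(-1/280) = 1/2240 ≈ 0.00044643)
Z(z, O) = -2 (Z(z, O) = (8*(-1))*(¼) = -8*¼ = -2)
G = -299665 (G = -299667 - 1*(-2) = -299667 + 2 = -299665)
-G = -1*(-299665) = 299665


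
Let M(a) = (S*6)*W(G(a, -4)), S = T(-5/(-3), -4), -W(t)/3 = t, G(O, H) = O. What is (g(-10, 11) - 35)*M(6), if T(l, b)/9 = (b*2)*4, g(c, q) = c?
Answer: -1399680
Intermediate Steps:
W(t) = -3*t
T(l, b) = 72*b (T(l, b) = 9*((b*2)*4) = 9*((2*b)*4) = 9*(8*b) = 72*b)
S = -288 (S = 72*(-4) = -288)
M(a) = 5184*a (M(a) = (-288*6)*(-3*a) = -(-5184)*a = 5184*a)
(g(-10, 11) - 35)*M(6) = (-10 - 35)*(5184*6) = -45*31104 = -1399680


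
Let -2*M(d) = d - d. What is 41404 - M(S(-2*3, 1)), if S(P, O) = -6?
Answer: 41404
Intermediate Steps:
M(d) = 0 (M(d) = -(d - d)/2 = -1/2*0 = 0)
41404 - M(S(-2*3, 1)) = 41404 - 1*0 = 41404 + 0 = 41404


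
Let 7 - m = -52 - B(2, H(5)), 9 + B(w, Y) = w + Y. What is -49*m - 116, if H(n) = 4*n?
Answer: -3644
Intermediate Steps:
B(w, Y) = -9 + Y + w (B(w, Y) = -9 + (w + Y) = -9 + (Y + w) = -9 + Y + w)
m = 72 (m = 7 - (-52 - (-9 + 4*5 + 2)) = 7 - (-52 - (-9 + 20 + 2)) = 7 - (-52 - 1*13) = 7 - (-52 - 13) = 7 - 1*(-65) = 7 + 65 = 72)
-49*m - 116 = -49*72 - 116 = -3528 - 116 = -3644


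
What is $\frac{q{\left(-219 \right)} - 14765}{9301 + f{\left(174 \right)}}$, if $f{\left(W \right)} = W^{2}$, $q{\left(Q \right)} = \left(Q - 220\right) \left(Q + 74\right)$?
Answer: $\frac{48890}{39577} \approx 1.2353$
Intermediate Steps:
$q{\left(Q \right)} = \left(-220 + Q\right) \left(74 + Q\right)$
$\frac{q{\left(-219 \right)} - 14765}{9301 + f{\left(174 \right)}} = \frac{\left(-16280 + \left(-219\right)^{2} - -31974\right) - 14765}{9301 + 174^{2}} = \frac{\left(-16280 + 47961 + 31974\right) - 14765}{9301 + 30276} = \frac{63655 - 14765}{39577} = 48890 \cdot \frac{1}{39577} = \frac{48890}{39577}$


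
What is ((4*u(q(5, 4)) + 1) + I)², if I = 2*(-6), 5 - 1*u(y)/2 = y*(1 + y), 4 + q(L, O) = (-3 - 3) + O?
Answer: 44521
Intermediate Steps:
q(L, O) = -10 + O (q(L, O) = -4 + ((-3 - 3) + O) = -4 + (-6 + O) = -10 + O)
u(y) = 10 - 2*y*(1 + y)
I = -12
((4*u(q(5, 4)) + 1) + I)² = ((4*(10 - 2*(-10 + 4) - 2*(-10 + 4)²) + 1) - 12)² = ((4*(10 - 2*(-6) - 2*(-6)²) + 1) - 12)² = ((4*(10 + 12 - 2*36) + 1) - 12)² = ((4*(10 + 12 - 72) + 1) - 12)² = ((4*(-50) + 1) - 12)² = ((-200 + 1) - 12)² = (-199 - 12)² = (-211)² = 44521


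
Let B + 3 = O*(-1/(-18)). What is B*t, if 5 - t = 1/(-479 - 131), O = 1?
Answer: -17967/1220 ≈ -14.727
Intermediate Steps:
B = -53/18 (B = -3 + 1*(-1/(-18)) = -3 + 1*(-1*(-1/18)) = -3 + 1*(1/18) = -3 + 1/18 = -53/18 ≈ -2.9444)
t = 3051/610 (t = 5 - 1/(-479 - 131) = 5 - 1/(-610) = 5 - 1*(-1/610) = 5 + 1/610 = 3051/610 ≈ 5.0016)
B*t = -53/18*3051/610 = -17967/1220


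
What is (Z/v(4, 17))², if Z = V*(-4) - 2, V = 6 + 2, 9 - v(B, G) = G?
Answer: 289/16 ≈ 18.063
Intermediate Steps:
v(B, G) = 9 - G
V = 8
Z = -34 (Z = 8*(-4) - 2 = -32 - 2 = -34)
(Z/v(4, 17))² = (-34/(9 - 1*17))² = (-34/(9 - 17))² = (-34/(-8))² = (-34*(-⅛))² = (17/4)² = 289/16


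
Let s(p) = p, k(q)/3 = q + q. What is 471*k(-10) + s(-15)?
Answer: -28275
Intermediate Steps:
k(q) = 6*q (k(q) = 3*(q + q) = 3*(2*q) = 6*q)
471*k(-10) + s(-15) = 471*(6*(-10)) - 15 = 471*(-60) - 15 = -28260 - 15 = -28275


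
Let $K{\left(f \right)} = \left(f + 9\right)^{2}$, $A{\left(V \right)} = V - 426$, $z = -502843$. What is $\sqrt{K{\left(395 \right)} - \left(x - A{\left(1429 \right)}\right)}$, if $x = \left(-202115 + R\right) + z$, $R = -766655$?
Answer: $2 \sqrt{408958} \approx 1279.0$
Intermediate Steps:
$A{\left(V \right)} = -426 + V$ ($A{\left(V \right)} = V - 426 = -426 + V$)
$x = -1471613$ ($x = \left(-202115 - 766655\right) - 502843 = -968770 - 502843 = -1471613$)
$K{\left(f \right)} = \left(9 + f\right)^{2}$
$\sqrt{K{\left(395 \right)} - \left(x - A{\left(1429 \right)}\right)} = \sqrt{\left(9 + 395\right)^{2} + \left(\left(-426 + 1429\right) - -1471613\right)} = \sqrt{404^{2} + \left(1003 + 1471613\right)} = \sqrt{163216 + 1472616} = \sqrt{1635832} = 2 \sqrt{408958}$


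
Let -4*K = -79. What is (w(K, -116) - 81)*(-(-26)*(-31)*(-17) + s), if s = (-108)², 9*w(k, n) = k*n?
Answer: -76605320/9 ≈ -8.5117e+6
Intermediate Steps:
K = 79/4 (K = -¼*(-79) = 79/4 ≈ 19.750)
w(k, n) = k*n/9 (w(k, n) = (k*n)/9 = k*n/9)
s = 11664
(w(K, -116) - 81)*(-(-26)*(-31)*(-17) + s) = ((⅑)*(79/4)*(-116) - 81)*(-(-26)*(-31)*(-17) + 11664) = (-2291/9 - 81)*(-26*31*(-17) + 11664) = -3020*(-806*(-17) + 11664)/9 = -3020*(13702 + 11664)/9 = -3020/9*25366 = -76605320/9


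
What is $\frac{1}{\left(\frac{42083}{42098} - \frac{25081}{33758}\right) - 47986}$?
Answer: $- \frac{355286071}{17048666208512} \approx -2.084 \cdot 10^{-5}$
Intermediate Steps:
$\frac{1}{\left(\frac{42083}{42098} - \frac{25081}{33758}\right) - 47986} = \frac{1}{\frac{91194494}{355286071} - 47986} = \frac{1}{- \frac{17048666208512}{355286071}} = - \frac{355286071}{17048666208512}$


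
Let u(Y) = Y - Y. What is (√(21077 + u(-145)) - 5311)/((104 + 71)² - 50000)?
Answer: 5311/19375 - √21077/19375 ≈ 0.26662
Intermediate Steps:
u(Y) = 0
(√(21077 + u(-145)) - 5311)/((104 + 71)² - 50000) = (√(21077 + 0) - 5311)/((104 + 71)² - 50000) = (√21077 - 5311)/(175² - 50000) = (-5311 + √21077)/(30625 - 50000) = (-5311 + √21077)/(-19375) = (-5311 + √21077)*(-1/19375) = 5311/19375 - √21077/19375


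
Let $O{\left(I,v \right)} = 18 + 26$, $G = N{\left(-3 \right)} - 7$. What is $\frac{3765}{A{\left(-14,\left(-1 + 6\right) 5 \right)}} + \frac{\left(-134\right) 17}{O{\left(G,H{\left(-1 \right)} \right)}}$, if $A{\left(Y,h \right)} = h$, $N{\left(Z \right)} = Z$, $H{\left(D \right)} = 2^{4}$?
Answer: $\frac{10871}{110} \approx 98.827$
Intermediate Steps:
$H{\left(D \right)} = 16$
$G = -10$ ($G = -3 - 7 = -10$)
$O{\left(I,v \right)} = 44$
$\frac{3765}{A{\left(-14,\left(-1 + 6\right) 5 \right)}} + \frac{\left(-134\right) 17}{O{\left(G,H{\left(-1 \right)} \right)}} = \frac{3765}{\left(-1 + 6\right) 5} + \frac{\left(-134\right) 17}{44} = \frac{3765}{5 \cdot 5} - \frac{1139}{22} = \frac{3765}{25} - \frac{1139}{22} = 3765 \cdot \frac{1}{25} - \frac{1139}{22} = \frac{753}{5} - \frac{1139}{22} = \frac{10871}{110}$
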